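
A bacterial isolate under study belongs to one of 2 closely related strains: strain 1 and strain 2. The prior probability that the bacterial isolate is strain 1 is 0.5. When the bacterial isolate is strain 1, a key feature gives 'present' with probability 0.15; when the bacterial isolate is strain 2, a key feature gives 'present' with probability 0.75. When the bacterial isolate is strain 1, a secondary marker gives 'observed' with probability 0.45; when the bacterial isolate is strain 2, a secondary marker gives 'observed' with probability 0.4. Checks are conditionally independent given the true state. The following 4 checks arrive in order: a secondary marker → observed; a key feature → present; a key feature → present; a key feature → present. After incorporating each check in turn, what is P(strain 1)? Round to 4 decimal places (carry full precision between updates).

0.0089

Each posterior becomes the prior for the next update.
After a secondary marker='observed': P(strain 1) = 0.45·0.5000 / (0.45·0.5000 + 0.4·0.5000) ≈ 0.5294
After a key feature='present': P(strain 1) = 0.15·0.5294 / (0.15·0.5294 + 0.75·0.4706) ≈ 0.1837
After a key feature='present': P(strain 1) = 0.15·0.1837 / (0.15·0.1837 + 0.75·0.8163) ≈ 0.0431
After a key feature='present': P(strain 1) = 0.15·0.0431 / (0.15·0.0431 + 0.75·0.9569) ≈ 0.0089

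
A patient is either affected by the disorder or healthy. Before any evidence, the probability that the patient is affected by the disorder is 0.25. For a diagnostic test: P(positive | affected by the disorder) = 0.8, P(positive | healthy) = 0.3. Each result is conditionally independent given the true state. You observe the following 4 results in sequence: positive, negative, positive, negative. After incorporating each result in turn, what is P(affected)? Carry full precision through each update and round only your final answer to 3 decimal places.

0.162

After 'positive': P(affected) = 0.8·0.2500 / (0.8·0.2500 + 0.3·0.7500) ≈ 0.4706
After 'negative': P(affected) = 0.2·0.4706 / (0.2·0.4706 + 0.7·0.5294) ≈ 0.2025
After 'positive': P(affected) = 0.8·0.2025 / (0.8·0.2025 + 0.3·0.7975) ≈ 0.4038
After 'negative': P(affected) = 0.2·0.4038 / (0.2·0.4038 + 0.7·0.5962) ≈ 0.1621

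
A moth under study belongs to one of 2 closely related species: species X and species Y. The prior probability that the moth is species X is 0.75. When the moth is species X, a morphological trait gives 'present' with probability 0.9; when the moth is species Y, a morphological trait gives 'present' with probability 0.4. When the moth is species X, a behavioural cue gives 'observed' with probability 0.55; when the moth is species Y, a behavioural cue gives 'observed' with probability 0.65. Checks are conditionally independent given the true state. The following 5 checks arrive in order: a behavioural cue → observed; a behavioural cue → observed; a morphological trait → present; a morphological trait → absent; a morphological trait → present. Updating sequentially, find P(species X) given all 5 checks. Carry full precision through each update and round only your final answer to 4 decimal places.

0.6444

After a behavioural cue='observed': P(species X) = 0.55·0.7500 / (0.55·0.7500 + 0.65·0.2500) ≈ 0.7174
After a behavioural cue='observed': P(species X) = 0.55·0.7174 / (0.55·0.7174 + 0.65·0.2826) ≈ 0.6823
After a morphological trait='present': P(species X) = 0.9·0.6823 / (0.9·0.6823 + 0.4·0.3177) ≈ 0.8286
After a morphological trait='absent': P(species X) = 0.1·0.8286 / (0.1·0.8286 + 0.6·0.1714) ≈ 0.4461
After a morphological trait='present': P(species X) = 0.9·0.4461 / (0.9·0.4461 + 0.4·0.5539) ≈ 0.6444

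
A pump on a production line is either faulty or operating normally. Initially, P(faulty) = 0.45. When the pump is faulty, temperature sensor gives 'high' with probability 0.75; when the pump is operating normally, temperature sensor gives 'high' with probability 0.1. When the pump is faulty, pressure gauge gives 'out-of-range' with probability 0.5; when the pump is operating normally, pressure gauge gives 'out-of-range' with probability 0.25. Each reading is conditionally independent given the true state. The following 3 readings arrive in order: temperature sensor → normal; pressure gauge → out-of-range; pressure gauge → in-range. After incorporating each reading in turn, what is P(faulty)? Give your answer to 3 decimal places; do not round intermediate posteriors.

0.233

Apply Bayes' rule sequentially, carrying P(faulty) forward.
After temperature sensor='normal': P(faulty) = 0.25·0.4500 / (0.25·0.4500 + 0.9·0.5500) ≈ 0.1852
After pressure gauge='out-of-range': P(faulty) = 0.5·0.1852 / (0.5·0.1852 + 0.25·0.8148) ≈ 0.3125
After pressure gauge='in-range': P(faulty) = 0.5·0.3125 / (0.5·0.3125 + 0.75·0.6875) ≈ 0.2326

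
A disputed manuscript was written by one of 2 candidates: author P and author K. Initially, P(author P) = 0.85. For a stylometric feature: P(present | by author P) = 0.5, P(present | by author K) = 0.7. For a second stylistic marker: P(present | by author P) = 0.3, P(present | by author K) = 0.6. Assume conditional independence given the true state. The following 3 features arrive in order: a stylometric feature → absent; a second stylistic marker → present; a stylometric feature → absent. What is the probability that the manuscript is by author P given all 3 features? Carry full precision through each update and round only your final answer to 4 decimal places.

0.8873

After a stylometric feature='absent': P(author P) = 0.5·0.8500 / (0.5·0.8500 + 0.3·0.1500) ≈ 0.9043
After a second stylistic marker='present': P(author P) = 0.3·0.9043 / (0.3·0.9043 + 0.6·0.0957) ≈ 0.8252
After a stylometric feature='absent': P(author P) = 0.5·0.8252 / (0.5·0.8252 + 0.3·0.1748) ≈ 0.8873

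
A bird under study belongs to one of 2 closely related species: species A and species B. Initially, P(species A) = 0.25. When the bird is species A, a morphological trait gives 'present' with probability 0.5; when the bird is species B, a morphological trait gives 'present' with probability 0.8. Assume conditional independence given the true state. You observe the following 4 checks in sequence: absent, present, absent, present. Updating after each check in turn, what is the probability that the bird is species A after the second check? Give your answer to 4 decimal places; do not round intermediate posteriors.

0.3425

After 'absent': P(species A) = 0.5·0.2500 / (0.5·0.2500 + 0.2·0.7500) ≈ 0.4545
After 'present': P(species A) = 0.5·0.4545 / (0.5·0.4545 + 0.8·0.5455) ≈ 0.3425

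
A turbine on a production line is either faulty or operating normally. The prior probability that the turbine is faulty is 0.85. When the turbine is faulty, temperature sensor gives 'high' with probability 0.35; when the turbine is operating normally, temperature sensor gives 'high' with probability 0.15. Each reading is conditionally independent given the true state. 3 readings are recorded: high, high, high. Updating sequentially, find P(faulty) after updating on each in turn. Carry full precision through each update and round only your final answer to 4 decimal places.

After 'high': P(faulty) = 0.35·0.8500 / (0.35·0.8500 + 0.15·0.1500) ≈ 0.9297
After 'high': P(faulty) = 0.35·0.9297 / (0.35·0.9297 + 0.15·0.0703) ≈ 0.9686
After 'high': P(faulty) = 0.35·0.9686 / (0.35·0.9686 + 0.15·0.0314) ≈ 0.9863

0.9863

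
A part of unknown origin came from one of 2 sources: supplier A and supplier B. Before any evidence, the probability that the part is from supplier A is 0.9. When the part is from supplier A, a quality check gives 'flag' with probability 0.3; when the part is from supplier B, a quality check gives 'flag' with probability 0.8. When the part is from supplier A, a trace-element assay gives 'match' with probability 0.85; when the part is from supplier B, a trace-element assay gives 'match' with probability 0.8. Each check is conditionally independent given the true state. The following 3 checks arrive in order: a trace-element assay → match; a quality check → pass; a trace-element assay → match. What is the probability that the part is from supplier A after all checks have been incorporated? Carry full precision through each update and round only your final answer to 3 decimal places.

0.973

After a trace-element assay='match': P(supplier A) = 0.85·0.9000 / (0.85·0.9000 + 0.8·0.1000) ≈ 0.9053
After a quality check='pass': P(supplier A) = 0.7·0.9053 / (0.7·0.9053 + 0.2·0.0947) ≈ 0.9710
After a trace-element assay='match': P(supplier A) = 0.85·0.9710 / (0.85·0.9710 + 0.8·0.0290) ≈ 0.9726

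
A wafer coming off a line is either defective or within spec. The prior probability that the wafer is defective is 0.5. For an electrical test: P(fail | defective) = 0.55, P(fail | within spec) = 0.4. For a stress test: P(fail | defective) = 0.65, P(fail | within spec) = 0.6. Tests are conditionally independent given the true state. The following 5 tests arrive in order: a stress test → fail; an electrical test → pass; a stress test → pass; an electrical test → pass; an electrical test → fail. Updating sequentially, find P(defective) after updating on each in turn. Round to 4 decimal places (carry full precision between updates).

0.4230

Each posterior becomes the prior for the next update.
After a stress test='fail': P(defective) = 0.65·0.5000 / (0.65·0.5000 + 0.6·0.5000) ≈ 0.5200
After an electrical test='pass': P(defective) = 0.45·0.5200 / (0.45·0.5200 + 0.6·0.4800) ≈ 0.4483
After a stress test='pass': P(defective) = 0.35·0.4483 / (0.35·0.4483 + 0.4·0.5517) ≈ 0.4155
After an electrical test='pass': P(defective) = 0.45·0.4155 / (0.45·0.4155 + 0.6·0.5845) ≈ 0.3478
After an electrical test='fail': P(defective) = 0.55·0.3478 / (0.55·0.3478 + 0.4·0.6522) ≈ 0.4230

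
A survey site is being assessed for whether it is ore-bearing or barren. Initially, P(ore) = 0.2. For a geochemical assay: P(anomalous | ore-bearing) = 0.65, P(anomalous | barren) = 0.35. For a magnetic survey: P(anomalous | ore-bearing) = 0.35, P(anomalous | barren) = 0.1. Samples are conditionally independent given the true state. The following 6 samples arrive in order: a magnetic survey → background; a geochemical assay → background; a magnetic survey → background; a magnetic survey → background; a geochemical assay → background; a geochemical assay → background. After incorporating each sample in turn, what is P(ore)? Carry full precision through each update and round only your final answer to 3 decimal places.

0.014

After a magnetic survey='background': P(ore) = 0.65·0.2000 / (0.65·0.2000 + 0.9·0.8000) ≈ 0.1529
After a geochemical assay='background': P(ore) = 0.35·0.1529 / (0.35·0.1529 + 0.65·0.8471) ≈ 0.0886
After a magnetic survey='background': P(ore) = 0.65·0.0886 / (0.65·0.0886 + 0.9·0.9114) ≈ 0.0656
After a magnetic survey='background': P(ore) = 0.65·0.0656 / (0.65·0.0656 + 0.9·0.9344) ≈ 0.0483
After a geochemical assay='background': P(ore) = 0.35·0.0483 / (0.35·0.0483 + 0.65·0.9517) ≈ 0.0266
After a geochemical assay='background': P(ore) = 0.35·0.0266 / (0.35·0.0266 + 0.65·0.9734) ≈ 0.0145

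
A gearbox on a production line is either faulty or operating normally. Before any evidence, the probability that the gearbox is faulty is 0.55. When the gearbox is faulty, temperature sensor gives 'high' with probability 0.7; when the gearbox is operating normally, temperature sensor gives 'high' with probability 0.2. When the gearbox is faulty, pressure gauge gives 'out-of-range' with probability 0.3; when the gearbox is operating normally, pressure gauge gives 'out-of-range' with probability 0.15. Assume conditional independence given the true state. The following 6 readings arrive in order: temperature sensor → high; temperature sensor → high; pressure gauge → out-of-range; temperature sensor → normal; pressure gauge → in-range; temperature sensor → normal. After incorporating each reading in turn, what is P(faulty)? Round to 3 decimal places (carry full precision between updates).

After temperature sensor='high': P(faulty) = 0.7·0.5500 / (0.7·0.5500 + 0.2·0.4500) ≈ 0.8105
After temperature sensor='high': P(faulty) = 0.7·0.8105 / (0.7·0.8105 + 0.2·0.1895) ≈ 0.9374
After pressure gauge='out-of-range': P(faulty) = 0.3·0.9374 / (0.3·0.9374 + 0.15·0.0626) ≈ 0.9677
After temperature sensor='normal': P(faulty) = 0.3·0.9677 / (0.3·0.9677 + 0.8·0.0323) ≈ 0.9182
After pressure gauge='in-range': P(faulty) = 0.7·0.9182 / (0.7·0.9182 + 0.85·0.0818) ≈ 0.9024
After temperature sensor='normal': P(faulty) = 0.3·0.9024 / (0.3·0.9024 + 0.8·0.0976) ≈ 0.7762

0.776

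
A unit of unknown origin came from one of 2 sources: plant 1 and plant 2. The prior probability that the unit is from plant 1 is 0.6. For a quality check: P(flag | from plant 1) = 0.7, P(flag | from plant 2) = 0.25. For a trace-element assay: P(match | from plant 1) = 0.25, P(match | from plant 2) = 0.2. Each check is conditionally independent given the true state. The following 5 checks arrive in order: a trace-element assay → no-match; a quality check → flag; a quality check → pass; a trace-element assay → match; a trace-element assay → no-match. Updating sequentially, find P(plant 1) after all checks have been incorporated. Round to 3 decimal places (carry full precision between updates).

After a trace-element assay='no-match': P(plant 1) = 0.75·0.6000 / (0.75·0.6000 + 0.8·0.4000) ≈ 0.5844
After a quality check='flag': P(plant 1) = 0.7·0.5844 / (0.7·0.5844 + 0.25·0.4156) ≈ 0.7975
After a quality check='pass': P(plant 1) = 0.3·0.7975 / (0.3·0.7975 + 0.75·0.2025) ≈ 0.6117
After a trace-element assay='match': P(plant 1) = 0.25·0.6117 / (0.25·0.6117 + 0.2·0.3883) ≈ 0.6632
After a trace-element assay='no-match': P(plant 1) = 0.75·0.6632 / (0.75·0.6632 + 0.8·0.3368) ≈ 0.6486

0.649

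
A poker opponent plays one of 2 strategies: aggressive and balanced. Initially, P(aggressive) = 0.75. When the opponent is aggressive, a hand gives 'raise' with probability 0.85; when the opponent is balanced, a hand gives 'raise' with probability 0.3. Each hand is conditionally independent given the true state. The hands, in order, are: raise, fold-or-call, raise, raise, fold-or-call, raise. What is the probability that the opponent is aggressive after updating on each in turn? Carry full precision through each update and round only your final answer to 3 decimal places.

After 'raise': P(aggressive) = 0.85·0.7500 / (0.85·0.7500 + 0.3·0.2500) ≈ 0.8947
After 'fold-or-call': P(aggressive) = 0.15·0.8947 / (0.15·0.8947 + 0.7·0.1053) ≈ 0.6456
After 'raise': P(aggressive) = 0.85·0.6456 / (0.85·0.6456 + 0.3·0.3544) ≈ 0.8377
After 'raise': P(aggressive) = 0.85·0.8377 / (0.85·0.8377 + 0.3·0.1623) ≈ 0.9360
After 'fold-or-call': P(aggressive) = 0.15·0.9360 / (0.15·0.9360 + 0.7·0.0640) ≈ 0.7581
After 'raise': P(aggressive) = 0.85·0.7581 / (0.85·0.7581 + 0.3·0.2419) ≈ 0.8988

0.899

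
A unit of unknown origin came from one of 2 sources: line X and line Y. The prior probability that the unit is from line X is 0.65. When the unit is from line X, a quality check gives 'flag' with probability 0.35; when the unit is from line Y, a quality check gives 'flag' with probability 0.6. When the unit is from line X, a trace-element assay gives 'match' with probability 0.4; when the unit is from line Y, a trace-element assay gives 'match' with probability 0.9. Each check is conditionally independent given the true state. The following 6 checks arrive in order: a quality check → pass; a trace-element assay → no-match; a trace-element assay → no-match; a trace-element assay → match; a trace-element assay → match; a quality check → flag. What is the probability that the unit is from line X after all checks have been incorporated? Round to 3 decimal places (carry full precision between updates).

0.926

After a quality check='pass': P(line X) = 0.65·0.6500 / (0.65·0.6500 + 0.4·0.3500) ≈ 0.7511
After a trace-element assay='no-match': P(line X) = 0.6·0.7511 / (0.6·0.7511 + 0.1·0.2489) ≈ 0.9477
After a trace-element assay='no-match': P(line X) = 0.6·0.9477 / (0.6·0.9477 + 0.1·0.0523) ≈ 0.9909
After a trace-element assay='match': P(line X) = 0.4·0.9909 / (0.4·0.9909 + 0.9·0.0091) ≈ 0.9797
After a trace-element assay='match': P(line X) = 0.4·0.9797 / (0.4·0.9797 + 0.9·0.0203) ≈ 0.9555
After a quality check='flag': P(line X) = 0.35·0.9555 / (0.35·0.9555 + 0.6·0.0445) ≈ 0.9260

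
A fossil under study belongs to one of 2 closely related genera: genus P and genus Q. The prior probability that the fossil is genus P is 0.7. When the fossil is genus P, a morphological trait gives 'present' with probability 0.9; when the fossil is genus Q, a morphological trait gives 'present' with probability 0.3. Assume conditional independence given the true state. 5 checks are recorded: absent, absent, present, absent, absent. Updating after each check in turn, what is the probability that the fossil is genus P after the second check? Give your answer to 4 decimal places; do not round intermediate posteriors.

Apply Bayes' rule sequentially, carrying P(genus P) forward.
After 'absent': P(genus P) = 0.1·0.7000 / (0.1·0.7000 + 0.7·0.3000) ≈ 0.2500
After 'absent': P(genus P) = 0.1·0.2500 / (0.1·0.2500 + 0.7·0.7500) ≈ 0.0455

0.0455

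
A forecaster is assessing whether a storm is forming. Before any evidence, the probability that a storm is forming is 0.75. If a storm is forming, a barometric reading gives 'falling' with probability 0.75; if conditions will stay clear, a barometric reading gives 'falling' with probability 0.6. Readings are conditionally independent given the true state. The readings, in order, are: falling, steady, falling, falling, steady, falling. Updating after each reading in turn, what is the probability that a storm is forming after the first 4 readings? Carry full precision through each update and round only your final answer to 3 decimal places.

After 'falling': P(storm) = 0.75·0.7500 / (0.75·0.7500 + 0.6·0.2500) ≈ 0.7895
After 'steady': P(storm) = 0.25·0.7895 / (0.25·0.7895 + 0.4·0.2105) ≈ 0.7009
After 'falling': P(storm) = 0.75·0.7009 / (0.75·0.7009 + 0.6·0.2991) ≈ 0.7455
After 'falling': P(storm) = 0.75·0.7455 / (0.75·0.7455 + 0.6·0.2545) ≈ 0.7855

0.786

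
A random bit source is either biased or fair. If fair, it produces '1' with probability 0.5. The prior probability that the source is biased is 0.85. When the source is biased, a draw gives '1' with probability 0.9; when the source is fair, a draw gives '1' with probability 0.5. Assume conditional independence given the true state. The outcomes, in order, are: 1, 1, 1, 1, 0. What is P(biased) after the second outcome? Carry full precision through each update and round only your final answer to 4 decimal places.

0.9483

After '1': P(biased) = 0.9·0.8500 / (0.9·0.8500 + 0.5·0.1500) ≈ 0.9107
After '1': P(biased) = 0.9·0.9107 / (0.9·0.9107 + 0.5·0.0893) ≈ 0.9483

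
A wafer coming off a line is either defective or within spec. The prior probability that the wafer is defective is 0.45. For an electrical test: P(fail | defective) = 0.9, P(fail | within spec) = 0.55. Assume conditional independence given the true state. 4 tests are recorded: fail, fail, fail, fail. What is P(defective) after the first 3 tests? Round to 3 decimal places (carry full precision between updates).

0.782

After 'fail': P(defective) = 0.9·0.4500 / (0.9·0.4500 + 0.55·0.5500) ≈ 0.5724
After 'fail': P(defective) = 0.9·0.5724 / (0.9·0.5724 + 0.55·0.4276) ≈ 0.6866
After 'fail': P(defective) = 0.9·0.6866 / (0.9·0.6866 + 0.55·0.3134) ≈ 0.7819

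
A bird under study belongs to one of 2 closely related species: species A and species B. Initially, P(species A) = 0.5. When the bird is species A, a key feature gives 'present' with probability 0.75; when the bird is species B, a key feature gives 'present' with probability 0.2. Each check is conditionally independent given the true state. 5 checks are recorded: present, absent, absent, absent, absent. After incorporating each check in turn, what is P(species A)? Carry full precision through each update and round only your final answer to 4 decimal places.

After 'present': P(species A) = 0.75·0.5000 / (0.75·0.5000 + 0.2·0.5000) ≈ 0.7895
After 'absent': P(species A) = 0.25·0.7895 / (0.25·0.7895 + 0.8·0.2105) ≈ 0.5396
After 'absent': P(species A) = 0.25·0.5396 / (0.25·0.5396 + 0.8·0.4604) ≈ 0.2680
After 'absent': P(species A) = 0.25·0.2680 / (0.25·0.2680 + 0.8·0.7320) ≈ 0.1027
After 'absent': P(species A) = 0.25·0.1027 / (0.25·0.1027 + 0.8·0.8973) ≈ 0.0345

0.0345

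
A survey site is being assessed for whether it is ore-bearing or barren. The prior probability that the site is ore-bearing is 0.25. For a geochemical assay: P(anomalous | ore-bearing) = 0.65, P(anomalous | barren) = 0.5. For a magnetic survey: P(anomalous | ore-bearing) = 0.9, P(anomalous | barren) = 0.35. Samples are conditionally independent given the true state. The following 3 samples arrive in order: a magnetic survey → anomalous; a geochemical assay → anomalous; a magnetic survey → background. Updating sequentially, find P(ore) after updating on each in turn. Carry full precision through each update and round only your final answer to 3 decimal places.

Each posterior becomes the prior for the next update.
After a magnetic survey='anomalous': P(ore) = 0.9·0.2500 / (0.9·0.2500 + 0.35·0.7500) ≈ 0.4615
After a geochemical assay='anomalous': P(ore) = 0.65·0.4615 / (0.65·0.4615 + 0.5·0.5385) ≈ 0.5270
After a magnetic survey='background': P(ore) = 0.1·0.5270 / (0.1·0.5270 + 0.65·0.4730) ≈ 0.1463

0.146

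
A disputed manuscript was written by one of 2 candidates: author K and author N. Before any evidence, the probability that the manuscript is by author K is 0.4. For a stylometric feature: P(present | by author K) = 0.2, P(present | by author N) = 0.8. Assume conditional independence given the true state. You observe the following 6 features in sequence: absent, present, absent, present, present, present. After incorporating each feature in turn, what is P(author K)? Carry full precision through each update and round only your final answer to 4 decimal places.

Apply Bayes' rule sequentially, carrying P(author K) forward.
After 'absent': P(author K) = 0.8·0.4000 / (0.8·0.4000 + 0.2·0.6000) ≈ 0.7273
After 'present': P(author K) = 0.2·0.7273 / (0.2·0.7273 + 0.8·0.2727) ≈ 0.4000
After 'absent': P(author K) = 0.8·0.4000 / (0.8·0.4000 + 0.2·0.6000) ≈ 0.7273
After 'present': P(author K) = 0.2·0.7273 / (0.2·0.7273 + 0.8·0.2727) ≈ 0.4000
After 'present': P(author K) = 0.2·0.4000 / (0.2·0.4000 + 0.8·0.6000) ≈ 0.1429
After 'present': P(author K) = 0.2·0.1429 / (0.2·0.1429 + 0.8·0.8571) ≈ 0.0400

0.0400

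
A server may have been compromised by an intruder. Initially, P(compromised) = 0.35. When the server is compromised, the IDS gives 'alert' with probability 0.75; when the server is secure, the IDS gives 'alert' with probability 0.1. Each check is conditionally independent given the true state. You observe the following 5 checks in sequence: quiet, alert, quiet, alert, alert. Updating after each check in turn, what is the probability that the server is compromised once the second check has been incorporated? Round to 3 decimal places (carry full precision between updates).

After 'quiet': P(compromised) = 0.25·0.3500 / (0.25·0.3500 + 0.9·0.6500) ≈ 0.1301
After 'alert': P(compromised) = 0.75·0.1301 / (0.75·0.1301 + 0.1·0.8699) ≈ 0.5287

0.529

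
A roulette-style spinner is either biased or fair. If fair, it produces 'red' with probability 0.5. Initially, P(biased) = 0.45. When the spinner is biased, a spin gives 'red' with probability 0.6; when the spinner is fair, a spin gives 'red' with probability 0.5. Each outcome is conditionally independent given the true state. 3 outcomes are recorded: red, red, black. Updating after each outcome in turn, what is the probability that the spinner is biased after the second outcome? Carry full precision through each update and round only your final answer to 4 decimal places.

Apply Bayes' rule sequentially, carrying P(biased) forward.
After 'red': P(biased) = 0.6·0.4500 / (0.6·0.4500 + 0.5·0.5500) ≈ 0.4954
After 'red': P(biased) = 0.6·0.4954 / (0.6·0.4954 + 0.5·0.5046) ≈ 0.5409

0.5409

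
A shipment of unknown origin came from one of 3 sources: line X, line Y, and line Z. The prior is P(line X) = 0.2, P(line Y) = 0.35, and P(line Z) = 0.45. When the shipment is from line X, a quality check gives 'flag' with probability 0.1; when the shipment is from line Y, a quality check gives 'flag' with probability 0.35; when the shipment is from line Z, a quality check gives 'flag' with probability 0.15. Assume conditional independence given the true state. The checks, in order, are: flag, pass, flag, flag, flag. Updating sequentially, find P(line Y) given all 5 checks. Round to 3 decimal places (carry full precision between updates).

0.942

After 'flag': normaliser = 0.1·0.2000 + 0.35·0.3500 + 0.15·0.4500; P(line X) ≈ 0.0952, P(line Y) ≈ 0.5833, P(line Z) ≈ 0.3214
After 'pass': normaliser = 0.9·0.0952 + 0.65·0.5833 + 0.85·0.3214; P(line X) ≈ 0.1161, P(line Y) ≈ 0.5137, P(line Z) ≈ 0.3702
After 'flag': normaliser = 0.1·0.1161 + 0.35·0.5137 + 0.15·0.3702; P(line X) ≈ 0.0470, P(line Y) ≈ 0.7281, P(line Z) ≈ 0.2249
After 'flag': normaliser = 0.1·0.0470 + 0.35·0.7281 + 0.15·0.2249; P(line X) ≈ 0.0160, P(line Y) ≈ 0.8690, P(line Z) ≈ 0.1150
After 'flag': normaliser = 0.1·0.0160 + 0.35·0.8690 + 0.15·0.1150; P(line X) ≈ 0.0050, P(line Y) ≈ 0.9416, P(line Z) ≈ 0.0534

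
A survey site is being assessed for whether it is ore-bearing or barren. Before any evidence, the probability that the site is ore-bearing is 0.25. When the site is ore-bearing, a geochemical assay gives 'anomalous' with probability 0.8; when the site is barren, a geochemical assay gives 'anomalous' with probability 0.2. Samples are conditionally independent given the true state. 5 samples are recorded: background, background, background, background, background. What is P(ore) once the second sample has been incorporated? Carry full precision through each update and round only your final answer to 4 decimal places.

0.0204

After 'background': P(ore) = 0.2·0.2500 / (0.2·0.2500 + 0.8·0.7500) ≈ 0.0769
After 'background': P(ore) = 0.2·0.0769 / (0.2·0.0769 + 0.8·0.9231) ≈ 0.0204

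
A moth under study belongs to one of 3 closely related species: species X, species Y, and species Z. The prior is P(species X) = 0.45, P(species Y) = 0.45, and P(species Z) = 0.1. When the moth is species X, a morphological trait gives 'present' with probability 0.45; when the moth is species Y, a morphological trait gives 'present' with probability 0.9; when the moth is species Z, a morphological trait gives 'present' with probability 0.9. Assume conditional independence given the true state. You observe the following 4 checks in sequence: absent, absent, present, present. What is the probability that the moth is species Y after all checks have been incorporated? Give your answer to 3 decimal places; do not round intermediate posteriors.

0.114

After 'absent': normaliser = 0.55·0.4500 + 0.1·0.4500 + 0.1·0.1000; P(species X) ≈ 0.8182, P(species Y) ≈ 0.1488, P(species Z) ≈ 0.0331
After 'absent': normaliser = 0.55·0.8182 + 0.1·0.1488 + 0.1·0.0331; P(species X) ≈ 0.9612, P(species Y) ≈ 0.0318, P(species Z) ≈ 0.0071
After 'present': normaliser = 0.45·0.9612 + 0.9·0.0318 + 0.9·0.0071; P(species X) ≈ 0.9252, P(species Y) ≈ 0.0612, P(species Z) ≈ 0.0136
After 'present': normaliser = 0.45·0.9252 + 0.9·0.0612 + 0.9·0.0136; P(species X) ≈ 0.8609, P(species Y) ≈ 0.1138, P(species Z) ≈ 0.0253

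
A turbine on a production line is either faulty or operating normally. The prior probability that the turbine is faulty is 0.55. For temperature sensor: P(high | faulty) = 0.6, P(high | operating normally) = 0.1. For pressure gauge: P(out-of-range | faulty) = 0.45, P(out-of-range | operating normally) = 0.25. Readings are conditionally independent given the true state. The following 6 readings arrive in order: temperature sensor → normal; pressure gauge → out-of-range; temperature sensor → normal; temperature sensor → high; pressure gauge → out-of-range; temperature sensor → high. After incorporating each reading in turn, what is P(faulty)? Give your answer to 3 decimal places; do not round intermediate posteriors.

0.966

Apply Bayes' rule sequentially, carrying P(faulty) forward.
After temperature sensor='normal': P(faulty) = 0.4·0.5500 / (0.4·0.5500 + 0.9·0.4500) ≈ 0.3520
After pressure gauge='out-of-range': P(faulty) = 0.45·0.3520 / (0.45·0.3520 + 0.25·0.6480) ≈ 0.4944
After temperature sensor='normal': P(faulty) = 0.4·0.4944 / (0.4·0.4944 + 0.9·0.5056) ≈ 0.3029
After temperature sensor='high': P(faulty) = 0.6·0.3029 / (0.6·0.3029 + 0.1·0.6971) ≈ 0.7228
After pressure gauge='out-of-range': P(faulty) = 0.45·0.7228 / (0.45·0.7228 + 0.25·0.2772) ≈ 0.8244
After temperature sensor='high': P(faulty) = 0.6·0.8244 / (0.6·0.8244 + 0.1·0.1756) ≈ 0.9657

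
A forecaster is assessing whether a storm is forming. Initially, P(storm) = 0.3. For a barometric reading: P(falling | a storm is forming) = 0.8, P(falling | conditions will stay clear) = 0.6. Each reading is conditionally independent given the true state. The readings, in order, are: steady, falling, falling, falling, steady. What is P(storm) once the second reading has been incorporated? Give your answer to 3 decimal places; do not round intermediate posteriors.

Each posterior becomes the prior for the next update.
After 'steady': P(storm) = 0.2·0.3000 / (0.2·0.3000 + 0.4·0.7000) ≈ 0.1765
After 'falling': P(storm) = 0.8·0.1765 / (0.8·0.1765 + 0.6·0.8235) ≈ 0.2222

0.222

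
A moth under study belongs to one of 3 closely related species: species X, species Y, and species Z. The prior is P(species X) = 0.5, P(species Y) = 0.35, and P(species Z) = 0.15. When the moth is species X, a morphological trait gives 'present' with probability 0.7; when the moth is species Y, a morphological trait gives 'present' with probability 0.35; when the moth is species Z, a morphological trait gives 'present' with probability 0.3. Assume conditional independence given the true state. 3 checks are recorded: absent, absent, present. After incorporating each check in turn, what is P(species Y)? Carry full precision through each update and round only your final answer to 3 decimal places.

0.491

Apply Bayes' rule sequentially, carrying P(species Y) forward.
After 'absent': normaliser = 0.3·0.5000 + 0.65·0.3500 + 0.7·0.1500; P(species X) ≈ 0.3109, P(species Y) ≈ 0.4715, P(species Z) ≈ 0.2176
After 'absent': normaliser = 0.3·0.3109 + 0.65·0.4715 + 0.7·0.2176; P(species X) ≈ 0.1689, P(species Y) ≈ 0.5551, P(species Z) ≈ 0.2759
After 'present': normaliser = 0.7·0.1689 + 0.35·0.5551 + 0.3·0.2759; P(species X) ≈ 0.2991, P(species Y) ≈ 0.4915, P(species Z) ≈ 0.2094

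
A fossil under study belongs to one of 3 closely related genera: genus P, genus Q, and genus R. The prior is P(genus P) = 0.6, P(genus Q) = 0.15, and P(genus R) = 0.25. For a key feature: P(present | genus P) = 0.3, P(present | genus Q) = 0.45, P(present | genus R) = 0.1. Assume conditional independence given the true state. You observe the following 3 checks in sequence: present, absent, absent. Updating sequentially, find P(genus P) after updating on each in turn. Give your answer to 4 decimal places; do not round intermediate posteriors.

0.6844

After 'present': normaliser = 0.3·0.6000 + 0.45·0.1500 + 0.1·0.2500; P(genus P) ≈ 0.6606, P(genus Q) ≈ 0.2477, P(genus R) ≈ 0.0917
After 'absent': normaliser = 0.7·0.6606 + 0.55·0.2477 + 0.9·0.0917; P(genus P) ≈ 0.6788, P(genus Q) ≈ 0.2000, P(genus R) ≈ 0.1212
After 'absent': normaliser = 0.7·0.6788 + 0.55·0.2000 + 0.9·0.1212; P(genus P) ≈ 0.6844, P(genus Q) ≈ 0.1584, P(genus R) ≈ 0.1571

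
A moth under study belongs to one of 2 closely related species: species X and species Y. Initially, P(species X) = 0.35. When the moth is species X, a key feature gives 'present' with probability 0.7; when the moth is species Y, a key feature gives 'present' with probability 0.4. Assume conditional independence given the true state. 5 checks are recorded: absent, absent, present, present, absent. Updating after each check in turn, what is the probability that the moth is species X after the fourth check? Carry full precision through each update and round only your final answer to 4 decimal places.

0.2919

After 'absent': P(species X) = 0.3·0.3500 / (0.3·0.3500 + 0.6·0.6500) ≈ 0.2121
After 'absent': P(species X) = 0.3·0.2121 / (0.3·0.2121 + 0.6·0.7879) ≈ 0.1186
After 'present': P(species X) = 0.7·0.1186 / (0.7·0.1186 + 0.4·0.8814) ≈ 0.1907
After 'present': P(species X) = 0.7·0.1907 / (0.7·0.1907 + 0.4·0.8093) ≈ 0.2919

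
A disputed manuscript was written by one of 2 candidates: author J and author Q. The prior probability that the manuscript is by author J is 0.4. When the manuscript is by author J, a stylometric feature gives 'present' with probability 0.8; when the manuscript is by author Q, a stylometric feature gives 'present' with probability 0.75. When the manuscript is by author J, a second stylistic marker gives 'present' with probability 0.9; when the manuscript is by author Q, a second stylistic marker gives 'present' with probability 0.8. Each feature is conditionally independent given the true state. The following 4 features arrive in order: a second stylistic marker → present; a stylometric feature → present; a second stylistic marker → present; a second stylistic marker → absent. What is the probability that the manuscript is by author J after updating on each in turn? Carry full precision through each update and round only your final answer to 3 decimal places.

After a second stylistic marker='present': P(author J) = 0.9·0.4000 / (0.9·0.4000 + 0.8·0.6000) ≈ 0.4286
After a stylometric feature='present': P(author J) = 0.8·0.4286 / (0.8·0.4286 + 0.75·0.5714) ≈ 0.4444
After a second stylistic marker='present': P(author J) = 0.9·0.4444 / (0.9·0.4444 + 0.8·0.5556) ≈ 0.4737
After a second stylistic marker='absent': P(author J) = 0.1·0.4737 / (0.1·0.4737 + 0.2·0.5263) ≈ 0.3103

0.310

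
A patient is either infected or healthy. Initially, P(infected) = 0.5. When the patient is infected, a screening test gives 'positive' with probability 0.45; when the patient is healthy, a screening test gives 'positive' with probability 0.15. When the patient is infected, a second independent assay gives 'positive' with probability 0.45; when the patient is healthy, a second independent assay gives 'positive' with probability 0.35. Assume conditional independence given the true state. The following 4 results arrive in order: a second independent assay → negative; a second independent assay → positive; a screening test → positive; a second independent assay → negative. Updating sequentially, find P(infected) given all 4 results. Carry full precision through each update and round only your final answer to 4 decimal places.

After a second independent assay='negative': P(infected) = 0.55·0.5000 / (0.55·0.5000 + 0.65·0.5000) ≈ 0.4583
After a second independent assay='positive': P(infected) = 0.45·0.4583 / (0.45·0.4583 + 0.35·0.5417) ≈ 0.5211
After a screening test='positive': P(infected) = 0.45·0.5211 / (0.45·0.5211 + 0.15·0.4789) ≈ 0.7655
After a second independent assay='negative': P(infected) = 0.55·0.7655 / (0.55·0.7655 + 0.65·0.2345) ≈ 0.7342

0.7342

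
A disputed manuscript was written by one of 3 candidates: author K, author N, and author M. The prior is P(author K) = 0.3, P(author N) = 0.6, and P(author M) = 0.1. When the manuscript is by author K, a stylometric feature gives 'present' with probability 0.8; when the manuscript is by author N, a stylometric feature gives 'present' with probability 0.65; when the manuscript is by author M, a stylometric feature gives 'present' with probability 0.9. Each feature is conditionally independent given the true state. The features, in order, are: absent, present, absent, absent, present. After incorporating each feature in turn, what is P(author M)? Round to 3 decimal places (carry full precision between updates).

0.006

Each posterior becomes the prior for the next update.
After 'absent': normaliser = 0.2·0.3000 + 0.35·0.6000 + 0.1·0.1000; P(author K) ≈ 0.2143, P(author N) ≈ 0.7500, P(author M) ≈ 0.0357
After 'present': normaliser = 0.8·0.2143 + 0.65·0.7500 + 0.9·0.0357; P(author K) ≈ 0.2481, P(author N) ≈ 0.7054, P(author M) ≈ 0.0465
After 'absent': normaliser = 0.2·0.2481 + 0.35·0.7054 + 0.1·0.0465; P(author K) ≈ 0.1647, P(author N) ≈ 0.8198, P(author M) ≈ 0.0154
After 'absent': normaliser = 0.2·0.1647 + 0.35·0.8198 + 0.1·0.0154; P(author K) ≈ 0.1025, P(author N) ≈ 0.8927, P(author M) ≈ 0.0048
After 'present': normaliser = 0.8·0.1025 + 0.65·0.8927 + 0.9·0.0048; P(author K) ≈ 0.1230, P(author N) ≈ 0.8705, P(author M) ≈ 0.0065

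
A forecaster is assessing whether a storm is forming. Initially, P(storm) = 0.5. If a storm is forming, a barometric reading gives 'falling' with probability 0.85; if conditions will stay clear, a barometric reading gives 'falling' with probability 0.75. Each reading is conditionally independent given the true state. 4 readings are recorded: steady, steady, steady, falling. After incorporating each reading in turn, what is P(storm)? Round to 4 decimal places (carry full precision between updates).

0.1967

Each posterior becomes the prior for the next update.
After 'steady': P(storm) = 0.15·0.5000 / (0.15·0.5000 + 0.25·0.5000) ≈ 0.3750
After 'steady': P(storm) = 0.15·0.3750 / (0.15·0.3750 + 0.25·0.6250) ≈ 0.2647
After 'steady': P(storm) = 0.15·0.2647 / (0.15·0.2647 + 0.25·0.7353) ≈ 0.1776
After 'falling': P(storm) = 0.85·0.1776 / (0.85·0.1776 + 0.75·0.8224) ≈ 0.1967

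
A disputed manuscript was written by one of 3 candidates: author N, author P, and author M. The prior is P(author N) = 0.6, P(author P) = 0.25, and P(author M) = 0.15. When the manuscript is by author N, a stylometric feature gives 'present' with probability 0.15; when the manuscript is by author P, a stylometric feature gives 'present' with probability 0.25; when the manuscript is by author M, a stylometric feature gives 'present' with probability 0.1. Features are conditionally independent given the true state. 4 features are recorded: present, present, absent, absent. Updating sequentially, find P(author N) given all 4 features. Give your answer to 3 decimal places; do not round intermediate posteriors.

0.494

After 'present': normaliser = 0.15·0.6000 + 0.25·0.2500 + 0.1·0.1500; P(author N) ≈ 0.5373, P(author P) ≈ 0.3731, P(author M) ≈ 0.0896
After 'present': normaliser = 0.15·0.5373 + 0.25·0.3731 + 0.1·0.0896; P(author N) ≈ 0.4408, P(author P) ≈ 0.5102, P(author M) ≈ 0.0490
After 'absent': normaliser = 0.85·0.4408 + 0.75·0.5102 + 0.9·0.0490; P(author N) ≈ 0.4675, P(author P) ≈ 0.4775, P(author M) ≈ 0.0550
After 'absent': normaliser = 0.85·0.4675 + 0.75·0.4775 + 0.9·0.0550; P(author N) ≈ 0.4937, P(author P) ≈ 0.4448, P(author M) ≈ 0.0615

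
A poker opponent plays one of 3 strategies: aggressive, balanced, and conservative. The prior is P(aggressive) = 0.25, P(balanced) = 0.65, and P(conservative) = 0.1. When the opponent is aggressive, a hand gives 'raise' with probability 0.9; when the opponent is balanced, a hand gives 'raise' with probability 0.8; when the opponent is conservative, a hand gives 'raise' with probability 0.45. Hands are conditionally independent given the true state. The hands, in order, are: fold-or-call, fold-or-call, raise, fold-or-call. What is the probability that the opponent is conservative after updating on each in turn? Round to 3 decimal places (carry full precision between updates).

After 'fold-or-call': normaliser = 0.1·0.2500 + 0.2·0.6500 + 0.55·0.1000; P(aggressive) ≈ 0.1190, P(balanced) ≈ 0.6190, P(conservative) ≈ 0.2619
After 'fold-or-call': normaliser = 0.1·0.1190 + 0.2·0.6190 + 0.55·0.2619; P(aggressive) ≈ 0.0426, P(balanced) ≈ 0.4426, P(conservative) ≈ 0.5149
After 'raise': normaliser = 0.9·0.0426 + 0.8·0.4426 + 0.45·0.5149; P(aggressive) ≈ 0.0614, P(balanced) ≈ 0.5673, P(conservative) ≈ 0.3713
After 'fold-or-call': normaliser = 0.1·0.0614 + 0.2·0.5673 + 0.55·0.3713; P(aggressive) ≈ 0.0190, P(balanced) ≈ 0.3504, P(conservative) ≈ 0.6306

0.631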